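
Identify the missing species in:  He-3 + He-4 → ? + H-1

Li-6

Conserve mass number: 3 + 4 = A + 1, so A = 6.
Conserve atomic number: 2 + 2 = Z + 1, so Z = 3.
Z = 3 is lithium, so the species is Li-6.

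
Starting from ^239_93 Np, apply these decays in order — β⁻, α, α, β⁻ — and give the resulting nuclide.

Start: (A, Z) = (239, 93).
After β⁻: (239, 94).
After α: (235, 92).
After α: (231, 90).
After β⁻: (231, 91).
Z = 91 is protactinium.

Pa-231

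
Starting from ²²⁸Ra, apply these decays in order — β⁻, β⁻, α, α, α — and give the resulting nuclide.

Po-216

Start: (A, Z) = (228, 88).
After β⁻: (228, 89).
After β⁻: (228, 90).
After α: (224, 88).
After α: (220, 86).
After α: (216, 84).
Z = 84 is polonium.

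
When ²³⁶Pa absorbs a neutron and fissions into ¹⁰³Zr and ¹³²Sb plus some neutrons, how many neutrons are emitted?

Conserve mass number: 237 = 103 + 132 + k, so k = 237 − 235 = 2.
Check atomic number: 91 = 40 + 51 + 0 = 91. ✓

2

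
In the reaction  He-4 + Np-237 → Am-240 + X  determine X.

Conserve mass number: 4 + 237 = 240 + A, so A = 1.
Conserve atomic number: 2 + 93 = 95 + Z, so Z = 0.
A = 1 and Z = 0 is n — a neutron.

neutron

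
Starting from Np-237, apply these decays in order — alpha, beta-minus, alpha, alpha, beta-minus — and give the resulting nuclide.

Ac-225

Start: (A, Z) = (237, 93).
After α: (233, 91).
After β⁻: (233, 92).
After α: (229, 90).
After α: (225, 88).
After β⁻: (225, 89).
Z = 89 is actinium.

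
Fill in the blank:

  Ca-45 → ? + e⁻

Sc-45

Conserve mass number: 45 = A + 0, so A = 45.
Conserve atomic number: 20 = Z − 1, so Z = 21.
Z = 21 is scandium, so the species is Sc-45.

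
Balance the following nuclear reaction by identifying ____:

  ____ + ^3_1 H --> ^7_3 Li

Conserve mass number: A + 3 = 7, so A = 4.
Conserve atomic number: Z + 1 = 3, so Z = 2.
A = 4 and Z = 2 is ^4_2 He — an alpha particle.

alpha particle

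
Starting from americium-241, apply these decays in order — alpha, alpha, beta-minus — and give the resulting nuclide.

Start: (A, Z) = (241, 95).
After α: (237, 93).
After α: (233, 91).
After β⁻: (233, 92).
Z = 92 is uranium.

U-233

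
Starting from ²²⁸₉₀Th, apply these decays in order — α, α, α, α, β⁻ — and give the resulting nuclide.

Start: (A, Z) = (228, 90).
After α: (224, 88).
After α: (220, 86).
After α: (216, 84).
After α: (212, 82).
After β⁻: (212, 83).
Z = 83 is bismuth.

Bi-212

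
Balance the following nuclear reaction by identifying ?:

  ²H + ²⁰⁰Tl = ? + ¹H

Tl-201

Conserve mass number: 2 + 200 = A + 1, so A = 201.
Conserve atomic number: 1 + 81 = Z + 1, so Z = 81.
Z = 81 is thallium, so the species is ²⁰¹Tl.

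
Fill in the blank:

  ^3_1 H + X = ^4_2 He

proton

Conserve mass number: 3 + A = 4, so A = 1.
Conserve atomic number: 1 + Z = 2, so Z = 1.
A = 1 and Z = 1 is ^1_1 H — a proton.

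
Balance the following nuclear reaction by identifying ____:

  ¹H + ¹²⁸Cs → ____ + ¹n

Conserve mass number: 1 + 128 = A + 1, so A = 128.
Conserve atomic number: 1 + 55 = Z + 0, so Z = 56.
Z = 56 is barium, so the species is ¹²⁸Ba.

Ba-128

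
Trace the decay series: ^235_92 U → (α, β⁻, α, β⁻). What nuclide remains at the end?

Th-227

Start: (A, Z) = (235, 92).
After α: (231, 90).
After β⁻: (231, 91).
After α: (227, 89).
After β⁻: (227, 90).
Z = 90 is thorium.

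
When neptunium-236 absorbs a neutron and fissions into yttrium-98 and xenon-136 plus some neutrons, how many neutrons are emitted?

Conserve mass number: 237 = 98 + 136 + k, so k = 237 − 234 = 3.
Check atomic number: 93 = 39 + 54 + 0 = 93. ✓

3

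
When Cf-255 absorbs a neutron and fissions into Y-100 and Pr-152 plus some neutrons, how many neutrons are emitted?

Conserve mass number: 256 = 100 + 152 + k, so k = 256 − 252 = 4.
Check atomic number: 98 = 39 + 59 + 0 = 98. ✓

4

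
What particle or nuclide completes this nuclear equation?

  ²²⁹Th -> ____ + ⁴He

Conserve mass number: 229 = A + 4, so A = 225.
Conserve atomic number: 90 = Z + 2, so Z = 88.
Z = 88 is radium, so the species is ²²⁵Ra.

Ra-225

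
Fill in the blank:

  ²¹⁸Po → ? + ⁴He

Pb-214

Conserve mass number: 218 = A + 4, so A = 214.
Conserve atomic number: 84 = Z + 2, so Z = 82.
Z = 82 is lead, so the species is ²¹⁴Pb.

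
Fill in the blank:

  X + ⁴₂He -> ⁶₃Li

deuteron

Conserve mass number: A + 4 = 6, so A = 2.
Conserve atomic number: Z + 2 = 3, so Z = 1.
A = 2 and Z = 1 is ²₁H — a deuteron.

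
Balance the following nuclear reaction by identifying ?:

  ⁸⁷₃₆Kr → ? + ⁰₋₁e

Rb-87

Conserve mass number: 87 = A + 0, so A = 87.
Conserve atomic number: 36 = Z − 1, so Z = 37.
Z = 37 is rubidium, so the species is ⁸⁷₃₇Rb.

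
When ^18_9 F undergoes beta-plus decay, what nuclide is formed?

O-18

Beta-plus decay: mass number changes by +0, atomic number by -1.
A: 18 = 18; Z: 9 − 1 = 8.
Z = 8 is oxygen, so the daughter is ^18_8 O.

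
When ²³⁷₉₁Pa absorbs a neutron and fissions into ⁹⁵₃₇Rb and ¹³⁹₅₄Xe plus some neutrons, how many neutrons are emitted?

4

Conserve mass number: 238 = 95 + 139 + k, so k = 238 − 234 = 4.
Check atomic number: 91 = 37 + 54 + 0 = 91. ✓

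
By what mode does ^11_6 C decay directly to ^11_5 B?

beta-plus decay or electron capture

ΔA = 11 − 11 = 0; ΔZ = 5 − 6 = -1.
A is unchanged and Z drops by 1 — a proton has become a neutron (β⁺ emission or electron capture).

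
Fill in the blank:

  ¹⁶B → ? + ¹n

Conserve mass number: 16 = A + 1, so A = 15.
Conserve atomic number: 5 = Z + 0, so Z = 5.
Z = 5 is boron, so the species is ¹⁵B.

B-15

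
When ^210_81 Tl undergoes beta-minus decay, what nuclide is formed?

Pb-210

Beta-minus decay: mass number changes by +0, atomic number by +1.
A: 210 = 210; Z: 81 + 1 = 82.
Z = 82 is lead, so the daughter is ^210_82 Pb.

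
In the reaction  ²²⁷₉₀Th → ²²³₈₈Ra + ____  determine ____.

Conserve mass number: 227 = 223 + A, so A = 4.
Conserve atomic number: 90 = 88 + Z, so Z = 2.
A = 4 and Z = 2 is ⁴₂He — an alpha particle.

alpha particle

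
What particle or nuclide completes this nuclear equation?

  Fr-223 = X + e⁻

Ra-223

Conserve mass number: 223 = A + 0, so A = 223.
Conserve atomic number: 87 = Z − 1, so Z = 88.
Z = 88 is radium, so the species is Ra-223.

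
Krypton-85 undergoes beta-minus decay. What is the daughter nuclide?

Rb-85

Beta-minus decay: mass number changes by +0, atomic number by +1.
A: 85 = 85; Z: 36 + 1 = 37.
Z = 37 is rubidium, so the daughter is rubidium-85.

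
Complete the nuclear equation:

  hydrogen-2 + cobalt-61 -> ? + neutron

Conserve mass number: 2 + 61 = A + 1, so A = 62.
Conserve atomic number: 1 + 27 = Z + 0, so Z = 28.
Z = 28 is nickel, so the species is nickel-62.

Ni-62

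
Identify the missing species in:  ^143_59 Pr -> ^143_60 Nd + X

Conserve mass number: 143 = 143 + A, so A = 0.
Conserve atomic number: 59 = 60 + Z, so Z = -1.
A = 0 and Z = -1 is ^0_-1 e — a beta-minus particle.

beta-minus particle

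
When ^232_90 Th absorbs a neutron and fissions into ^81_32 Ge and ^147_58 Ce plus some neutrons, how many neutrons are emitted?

5

Conserve mass number: 233 = 81 + 147 + k, so k = 233 − 228 = 5.
Check atomic number: 90 = 32 + 58 + 0 = 90. ✓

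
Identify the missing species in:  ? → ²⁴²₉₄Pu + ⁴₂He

Cm-246

Conserve mass number: A = 242 + 4, so A = 246.
Conserve atomic number: Z = 94 + 2, so Z = 96.
Z = 96 is curium, so the species is ²⁴⁶₉₆Cm.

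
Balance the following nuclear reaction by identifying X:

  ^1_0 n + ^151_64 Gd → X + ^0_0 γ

Conserve mass number: 1 + 151 = A + 0, so A = 152.
Conserve atomic number: 0 + 64 = Z + 0, so Z = 64.
Z = 64 is gadolinium, so the species is ^152_64 Gd.

Gd-152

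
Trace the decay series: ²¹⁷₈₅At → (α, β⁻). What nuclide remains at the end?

Po-213

Start: (A, Z) = (217, 85).
After α: (213, 83).
After β⁻: (213, 84).
Z = 84 is polonium.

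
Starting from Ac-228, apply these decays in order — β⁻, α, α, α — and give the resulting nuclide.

Po-216

Start: (A, Z) = (228, 89).
After β⁻: (228, 90).
After α: (224, 88).
After α: (220, 86).
After α: (216, 84).
Z = 84 is polonium.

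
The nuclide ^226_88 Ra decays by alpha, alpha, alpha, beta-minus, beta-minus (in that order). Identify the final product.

Po-214

Start: (A, Z) = (226, 88).
After α: (222, 86).
After α: (218, 84).
After α: (214, 82).
After β⁻: (214, 83).
After β⁻: (214, 84).
Z = 84 is polonium.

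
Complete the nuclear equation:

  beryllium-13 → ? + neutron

Conserve mass number: 13 = A + 1, so A = 12.
Conserve atomic number: 4 = Z + 0, so Z = 4.
Z = 4 is beryllium, so the species is beryllium-12.

Be-12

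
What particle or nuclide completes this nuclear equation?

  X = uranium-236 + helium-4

Pu-240

Conserve mass number: A = 236 + 4, so A = 240.
Conserve atomic number: Z = 92 + 2, so Z = 94.
Z = 94 is plutonium, so the species is plutonium-240.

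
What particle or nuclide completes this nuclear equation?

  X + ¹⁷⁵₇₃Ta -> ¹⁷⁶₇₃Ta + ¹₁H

Conserve mass number: A + 175 = 176 + 1, so A = 2.
Conserve atomic number: Z + 73 = 73 + 1, so Z = 1.
A = 2 and Z = 1 is ²₁H — a deuteron.

deuteron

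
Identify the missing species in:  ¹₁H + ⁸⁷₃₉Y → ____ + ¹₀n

Zr-87

Conserve mass number: 1 + 87 = A + 1, so A = 87.
Conserve atomic number: 1 + 39 = Z + 0, so Z = 40.
Z = 40 is zirconium, so the species is ⁸⁷₄₀Zr.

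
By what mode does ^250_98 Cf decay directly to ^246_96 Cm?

ΔA = 246 − 250 = -4; ΔZ = 96 − 98 = -2.
A drops by 4 and Z drops by 2 — the signature of alpha emission.

alpha decay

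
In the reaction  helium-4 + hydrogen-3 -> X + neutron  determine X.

Li-6

Conserve mass number: 4 + 3 = A + 1, so A = 6.
Conserve atomic number: 2 + 1 = Z + 0, so Z = 3.
Z = 3 is lithium, so the species is lithium-6.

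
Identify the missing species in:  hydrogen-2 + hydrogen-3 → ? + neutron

He-4

Conserve mass number: 2 + 3 = A + 1, so A = 4.
Conserve atomic number: 1 + 1 = Z + 0, so Z = 2.
A = 4 and Z = 2 is helium-4 — an alpha particle.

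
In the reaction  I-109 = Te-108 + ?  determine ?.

Conserve mass number: 109 = 108 + A, so A = 1.
Conserve atomic number: 53 = 52 + Z, so Z = 1.
A = 1 and Z = 1 is H-1 — a proton.

proton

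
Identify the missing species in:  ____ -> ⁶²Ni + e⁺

Conserve mass number: A = 62 + 0, so A = 62.
Conserve atomic number: Z = 28 + 1, so Z = 29.
Z = 29 is copper, so the species is ⁶²Cu.

Cu-62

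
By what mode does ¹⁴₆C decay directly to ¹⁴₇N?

beta-minus decay

ΔA = 14 − 14 = 0; ΔZ = 7 − 6 = +1.
A is unchanged and Z rises by 1 — a neutron has become a proton (β⁻ decay).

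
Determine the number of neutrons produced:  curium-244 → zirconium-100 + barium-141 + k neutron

Conserve mass number: 244 = 100 + 141 + k, so k = 244 − 241 = 3.
Check atomic number: 96 = 40 + 56 + 0 = 96. ✓

3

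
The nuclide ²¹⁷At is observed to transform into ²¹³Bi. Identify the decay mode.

alpha decay

ΔA = 213 − 217 = -4; ΔZ = 83 − 85 = -2.
A drops by 4 and Z drops by 2 — the signature of alpha emission.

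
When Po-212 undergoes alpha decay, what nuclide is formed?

Alpha decay: mass number changes by -4, atomic number by -2.
A: 212 − 4 = 208; Z: 84 − 2 = 82.
Z = 82 is lead, so the daughter is Pb-208.

Pb-208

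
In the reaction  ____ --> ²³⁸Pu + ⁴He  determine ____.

Cm-242

Conserve mass number: A = 238 + 4, so A = 242.
Conserve atomic number: Z = 94 + 2, so Z = 96.
Z = 96 is curium, so the species is ²⁴²Cm.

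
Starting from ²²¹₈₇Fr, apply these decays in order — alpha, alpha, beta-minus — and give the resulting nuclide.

Po-213

Start: (A, Z) = (221, 87).
After α: (217, 85).
After α: (213, 83).
After β⁻: (213, 84).
Z = 84 is polonium.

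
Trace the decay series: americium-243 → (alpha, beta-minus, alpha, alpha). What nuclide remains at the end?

Th-231

Start: (A, Z) = (243, 95).
After α: (239, 93).
After β⁻: (239, 94).
After α: (235, 92).
After α: (231, 90).
Z = 90 is thorium.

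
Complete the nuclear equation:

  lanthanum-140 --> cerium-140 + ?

Conserve mass number: 140 = 140 + A, so A = 0.
Conserve atomic number: 57 = 58 + Z, so Z = -1.
A = 0 and Z = -1 is e⁻ — a beta-minus particle.

beta-minus particle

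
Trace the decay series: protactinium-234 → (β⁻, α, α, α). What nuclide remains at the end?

Start: (A, Z) = (234, 91).
After β⁻: (234, 92).
After α: (230, 90).
After α: (226, 88).
After α: (222, 86).
Z = 86 is radon.

Rn-222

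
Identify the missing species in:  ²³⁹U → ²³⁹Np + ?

beta-minus particle

Conserve mass number: 239 = 239 + A, so A = 0.
Conserve atomic number: 92 = 93 + Z, so Z = -1.
A = 0 and Z = -1 is e⁻ — a beta-minus particle.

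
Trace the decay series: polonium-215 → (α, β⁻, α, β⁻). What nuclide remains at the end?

Start: (A, Z) = (215, 84).
After α: (211, 82).
After β⁻: (211, 83).
After α: (207, 81).
After β⁻: (207, 82).
Z = 82 is lead.

Pb-207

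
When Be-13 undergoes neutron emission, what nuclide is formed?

Be-12

Neutron emission: mass number changes by -1, atomic number by +0.
A: 13 − 1 = 12; Z: 4 = 4.
Z = 4 is beryllium, so the daughter is Be-12.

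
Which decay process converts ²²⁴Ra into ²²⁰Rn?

alpha decay

ΔA = 220 − 224 = -4; ΔZ = 86 − 88 = -2.
A drops by 4 and Z drops by 2 — the signature of alpha emission.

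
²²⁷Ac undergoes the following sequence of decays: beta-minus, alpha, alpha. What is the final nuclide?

Start: (A, Z) = (227, 89).
After β⁻: (227, 90).
After α: (223, 88).
After α: (219, 86).
Z = 86 is radon.

Rn-219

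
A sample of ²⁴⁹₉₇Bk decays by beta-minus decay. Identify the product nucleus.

Beta-minus decay: mass number changes by +0, atomic number by +1.
A: 249 = 249; Z: 97 + 1 = 98.
Z = 98 is californium, so the daughter is ²⁴⁹₉₈Cf.

Cf-249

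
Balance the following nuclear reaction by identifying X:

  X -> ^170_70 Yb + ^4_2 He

Hf-174

Conserve mass number: A = 170 + 4, so A = 174.
Conserve atomic number: Z = 70 + 2, so Z = 72.
Z = 72 is hafnium, so the species is ^174_72 Hf.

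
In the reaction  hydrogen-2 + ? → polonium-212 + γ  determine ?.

Bi-210

Conserve mass number: 2 + A = 212 + 0, so A = 210.
Conserve atomic number: 1 + Z = 84 + 0, so Z = 83.
Z = 83 is bismuth, so the species is bismuth-210.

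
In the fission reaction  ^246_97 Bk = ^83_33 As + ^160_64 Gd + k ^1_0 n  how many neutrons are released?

Conserve mass number: 246 = 83 + 160 + k, so k = 246 − 243 = 3.
Check atomic number: 97 = 33 + 64 + 0 = 97. ✓

3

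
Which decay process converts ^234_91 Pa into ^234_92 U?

beta-minus decay

ΔA = 234 − 234 = 0; ΔZ = 92 − 91 = +1.
A is unchanged and Z rises by 1 — a neutron has become a proton (β⁻ decay).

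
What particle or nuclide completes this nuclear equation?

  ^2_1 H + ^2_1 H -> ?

Conserve mass number: 2 + 2 = A, so A = 4.
Conserve atomic number: 1 + 1 = Z, so Z = 2.
A = 4 and Z = 2 is ^4_2 He — an alpha particle.

He-4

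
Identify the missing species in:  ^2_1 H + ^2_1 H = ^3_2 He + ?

neutron

Conserve mass number: 2 + 2 = 3 + A, so A = 1.
Conserve atomic number: 1 + 1 = 2 + Z, so Z = 0.
A = 1 and Z = 0 is ^1_0 n — a neutron.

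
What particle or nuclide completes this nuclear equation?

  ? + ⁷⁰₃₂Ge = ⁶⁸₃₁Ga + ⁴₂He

deuteron

Conserve mass number: A + 70 = 68 + 4, so A = 2.
Conserve atomic number: Z + 32 = 31 + 2, so Z = 1.
A = 2 and Z = 1 is ²₁H — a deuteron.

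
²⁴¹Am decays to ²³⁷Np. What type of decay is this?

ΔA = 237 − 241 = -4; ΔZ = 93 − 95 = -2.
A drops by 4 and Z drops by 2 — the signature of alpha emission.

alpha decay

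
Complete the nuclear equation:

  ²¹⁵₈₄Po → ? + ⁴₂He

Pb-211

Conserve mass number: 215 = A + 4, so A = 211.
Conserve atomic number: 84 = Z + 2, so Z = 82.
Z = 82 is lead, so the species is ²¹¹₈₂Pb.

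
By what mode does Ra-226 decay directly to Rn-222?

alpha decay

ΔA = 222 − 226 = -4; ΔZ = 86 − 88 = -2.
A drops by 4 and Z drops by 2 — the signature of alpha emission.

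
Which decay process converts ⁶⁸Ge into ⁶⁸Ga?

beta-plus decay or electron capture

ΔA = 68 − 68 = 0; ΔZ = 31 − 32 = -1.
A is unchanged and Z drops by 1 — a proton has become a neutron (β⁺ emission or electron capture).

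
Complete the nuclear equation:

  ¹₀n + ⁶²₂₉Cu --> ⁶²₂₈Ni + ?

proton

Conserve mass number: 1 + 62 = 62 + A, so A = 1.
Conserve atomic number: 0 + 29 = 28 + Z, so Z = 1.
A = 1 and Z = 1 is ¹₁H — a proton.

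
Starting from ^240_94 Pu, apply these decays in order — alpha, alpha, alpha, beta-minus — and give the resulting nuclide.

Start: (A, Z) = (240, 94).
After α: (236, 92).
After α: (232, 90).
After α: (228, 88).
After β⁻: (228, 89).
Z = 89 is actinium.

Ac-228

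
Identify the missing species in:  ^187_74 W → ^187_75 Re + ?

Conserve mass number: 187 = 187 + A, so A = 0.
Conserve atomic number: 74 = 75 + Z, so Z = -1.
A = 0 and Z = -1 is ^0_-1 e — a beta-minus particle.

beta-minus particle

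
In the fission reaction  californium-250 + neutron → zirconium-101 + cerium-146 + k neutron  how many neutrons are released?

4

Conserve mass number: 251 = 101 + 146 + k, so k = 251 − 247 = 4.
Check atomic number: 98 = 40 + 58 + 0 = 98. ✓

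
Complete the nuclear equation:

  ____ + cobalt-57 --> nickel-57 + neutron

proton

Conserve mass number: A + 57 = 57 + 1, so A = 1.
Conserve atomic number: Z + 27 = 28 + 0, so Z = 1.
A = 1 and Z = 1 is hydrogen-1 — a proton.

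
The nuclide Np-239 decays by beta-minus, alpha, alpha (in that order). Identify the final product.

Start: (A, Z) = (239, 93).
After β⁻: (239, 94).
After α: (235, 92).
After α: (231, 90).
Z = 90 is thorium.

Th-231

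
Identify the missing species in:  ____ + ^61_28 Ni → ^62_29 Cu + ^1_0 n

Conserve mass number: A + 61 = 62 + 1, so A = 2.
Conserve atomic number: Z + 28 = 29 + 0, so Z = 1.
A = 2 and Z = 1 is ^2_1 H — a deuteron.

deuteron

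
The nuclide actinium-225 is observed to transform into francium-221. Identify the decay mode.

ΔA = 221 − 225 = -4; ΔZ = 87 − 89 = -2.
A drops by 4 and Z drops by 2 — the signature of alpha emission.

alpha decay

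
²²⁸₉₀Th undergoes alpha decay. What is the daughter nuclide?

Ra-224

Alpha decay: mass number changes by -4, atomic number by -2.
A: 228 − 4 = 224; Z: 90 − 2 = 88.
Z = 88 is radium, so the daughter is ²²⁴₈₈Ra.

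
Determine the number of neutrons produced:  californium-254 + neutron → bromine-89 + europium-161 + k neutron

Conserve mass number: 255 = 89 + 161 + k, so k = 255 − 250 = 5.
Check atomic number: 98 = 35 + 63 + 0 = 98. ✓

5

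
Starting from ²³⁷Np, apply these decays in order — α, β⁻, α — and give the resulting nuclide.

Th-229

Start: (A, Z) = (237, 93).
After α: (233, 91).
After β⁻: (233, 92).
After α: (229, 90).
Z = 90 is thorium.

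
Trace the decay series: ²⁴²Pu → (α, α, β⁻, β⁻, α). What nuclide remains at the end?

Th-230

Start: (A, Z) = (242, 94).
After α: (238, 92).
After α: (234, 90).
After β⁻: (234, 91).
After β⁻: (234, 92).
After α: (230, 90).
Z = 90 is thorium.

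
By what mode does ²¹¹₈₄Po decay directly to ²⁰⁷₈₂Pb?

ΔA = 207 − 211 = -4; ΔZ = 82 − 84 = -2.
A drops by 4 and Z drops by 2 — the signature of alpha emission.

alpha decay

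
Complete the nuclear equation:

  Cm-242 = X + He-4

Conserve mass number: 242 = A + 4, so A = 238.
Conserve atomic number: 96 = Z + 2, so Z = 94.
Z = 94 is plutonium, so the species is Pu-238.

Pu-238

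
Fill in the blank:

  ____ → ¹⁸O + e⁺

F-18

Conserve mass number: A = 18 + 0, so A = 18.
Conserve atomic number: Z = 8 + 1, so Z = 9.
Z = 9 is fluorine, so the species is ¹⁸F.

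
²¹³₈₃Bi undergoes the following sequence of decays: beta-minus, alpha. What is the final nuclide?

Start: (A, Z) = (213, 83).
After β⁻: (213, 84).
After α: (209, 82).
Z = 82 is lead.

Pb-209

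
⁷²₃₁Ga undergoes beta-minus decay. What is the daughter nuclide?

Ge-72

Beta-minus decay: mass number changes by +0, atomic number by +1.
A: 72 = 72; Z: 31 + 1 = 32.
Z = 32 is germanium, so the daughter is ⁷²₃₂Ge.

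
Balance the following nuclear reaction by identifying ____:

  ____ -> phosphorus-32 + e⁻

Si-32

Conserve mass number: A = 32 + 0, so A = 32.
Conserve atomic number: Z = 15 − 1, so Z = 14.
Z = 14 is silicon, so the species is silicon-32.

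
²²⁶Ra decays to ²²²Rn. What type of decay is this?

ΔA = 222 − 226 = -4; ΔZ = 86 − 88 = -2.
A drops by 4 and Z drops by 2 — the signature of alpha emission.

alpha decay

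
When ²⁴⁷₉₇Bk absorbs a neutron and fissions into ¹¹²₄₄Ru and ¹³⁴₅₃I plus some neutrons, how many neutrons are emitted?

Conserve mass number: 248 = 112 + 134 + k, so k = 248 − 246 = 2.
Check atomic number: 97 = 44 + 53 + 0 = 97. ✓

2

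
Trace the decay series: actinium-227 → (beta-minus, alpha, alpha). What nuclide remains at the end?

Start: (A, Z) = (227, 89).
After β⁻: (227, 90).
After α: (223, 88).
After α: (219, 86).
Z = 86 is radon.

Rn-219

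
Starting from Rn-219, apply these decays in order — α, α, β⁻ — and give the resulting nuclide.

Bi-211

Start: (A, Z) = (219, 86).
After α: (215, 84).
After α: (211, 82).
After β⁻: (211, 83).
Z = 83 is bismuth.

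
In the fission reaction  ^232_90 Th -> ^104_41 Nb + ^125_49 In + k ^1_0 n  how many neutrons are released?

Conserve mass number: 232 = 104 + 125 + k, so k = 232 − 229 = 3.
Check atomic number: 90 = 41 + 49 + 0 = 90. ✓

3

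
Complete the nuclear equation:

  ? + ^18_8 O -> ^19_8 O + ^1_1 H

Conserve mass number: A + 18 = 19 + 1, so A = 2.
Conserve atomic number: Z + 8 = 8 + 1, so Z = 1.
A = 2 and Z = 1 is ^2_1 H — a deuteron.

deuteron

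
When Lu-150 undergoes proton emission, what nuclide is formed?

Proton emission: mass number changes by -1, atomic number by -1.
A: 150 − 1 = 149; Z: 71 − 1 = 70.
Z = 70 is ytterbium, so the daughter is Yb-149.

Yb-149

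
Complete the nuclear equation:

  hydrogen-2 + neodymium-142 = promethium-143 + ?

neutron

Conserve mass number: 2 + 142 = 143 + A, so A = 1.
Conserve atomic number: 1 + 60 = 61 + Z, so Z = 0.
A = 1 and Z = 0 is neutron — a neutron.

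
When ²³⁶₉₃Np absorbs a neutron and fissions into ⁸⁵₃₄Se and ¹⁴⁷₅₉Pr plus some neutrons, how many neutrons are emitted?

5

Conserve mass number: 237 = 85 + 147 + k, so k = 237 − 232 = 5.
Check atomic number: 93 = 34 + 59 + 0 = 93. ✓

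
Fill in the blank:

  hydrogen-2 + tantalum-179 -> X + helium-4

Conserve mass number: 2 + 179 = A + 4, so A = 177.
Conserve atomic number: 1 + 73 = Z + 2, so Z = 72.
Z = 72 is hafnium, so the species is hafnium-177.

Hf-177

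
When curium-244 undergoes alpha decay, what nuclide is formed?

Pu-240

Alpha decay: mass number changes by -4, atomic number by -2.
A: 244 − 4 = 240; Z: 96 − 2 = 94.
Z = 94 is plutonium, so the daughter is plutonium-240.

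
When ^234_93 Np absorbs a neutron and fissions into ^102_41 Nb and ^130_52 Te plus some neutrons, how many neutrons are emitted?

Conserve mass number: 235 = 102 + 130 + k, so k = 235 − 232 = 3.
Check atomic number: 93 = 41 + 52 + 0 = 93. ✓

3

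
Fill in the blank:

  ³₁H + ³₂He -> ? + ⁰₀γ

Li-6

Conserve mass number: 3 + 3 = A + 0, so A = 6.
Conserve atomic number: 1 + 2 = Z + 0, so Z = 3.
Z = 3 is lithium, so the species is ⁶₃Li.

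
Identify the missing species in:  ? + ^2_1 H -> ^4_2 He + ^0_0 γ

deuteron

Conserve mass number: A + 2 = 4 + 0, so A = 2.
Conserve atomic number: Z + 1 = 2 + 0, so Z = 1.
A = 2 and Z = 1 is ^2_1 H — a deuteron.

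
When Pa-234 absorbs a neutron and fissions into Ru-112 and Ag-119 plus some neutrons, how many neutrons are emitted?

Conserve mass number: 235 = 112 + 119 + k, so k = 235 − 231 = 4.
Check atomic number: 91 = 44 + 47 + 0 = 91. ✓

4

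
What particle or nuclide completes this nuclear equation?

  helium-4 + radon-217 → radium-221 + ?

gamma ray

Conserve mass number: 4 + 217 = 221 + A, so A = 0.
Conserve atomic number: 2 + 86 = 88 + Z, so Z = 0.
A = 0 and Z = 0 is γ — a gamma ray.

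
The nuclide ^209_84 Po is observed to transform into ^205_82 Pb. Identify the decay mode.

ΔA = 205 − 209 = -4; ΔZ = 82 − 84 = -2.
A drops by 4 and Z drops by 2 — the signature of alpha emission.

alpha decay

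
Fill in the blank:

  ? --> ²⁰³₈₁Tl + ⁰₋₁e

Conserve mass number: A = 203 + 0, so A = 203.
Conserve atomic number: Z = 81 − 1, so Z = 80.
Z = 80 is mercury, so the species is ²⁰³₈₀Hg.

Hg-203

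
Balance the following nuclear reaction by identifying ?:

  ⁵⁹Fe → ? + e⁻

Conserve mass number: 59 = A + 0, so A = 59.
Conserve atomic number: 26 = Z − 1, so Z = 27.
Z = 27 is cobalt, so the species is ⁵⁹Co.

Co-59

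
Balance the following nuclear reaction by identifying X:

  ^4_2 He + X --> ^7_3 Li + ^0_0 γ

Conserve mass number: 4 + A = 7 + 0, so A = 3.
Conserve atomic number: 2 + Z = 3 + 0, so Z = 1.
A = 3 and Z = 1 is ^3_1 H — a triton.

triton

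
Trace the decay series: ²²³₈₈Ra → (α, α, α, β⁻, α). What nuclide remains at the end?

Start: (A, Z) = (223, 88).
After α: (219, 86).
After α: (215, 84).
After α: (211, 82).
After β⁻: (211, 83).
After α: (207, 81).
Z = 81 is thallium.

Tl-207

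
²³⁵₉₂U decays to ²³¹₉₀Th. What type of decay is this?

ΔA = 231 − 235 = -4; ΔZ = 90 − 92 = -2.
A drops by 4 and Z drops by 2 — the signature of alpha emission.

alpha decay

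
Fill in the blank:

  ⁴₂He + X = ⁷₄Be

Conserve mass number: 4 + A = 7, so A = 3.
Conserve atomic number: 2 + Z = 4, so Z = 2.
Z = 2 is helium, so the species is ³₂He.

He-3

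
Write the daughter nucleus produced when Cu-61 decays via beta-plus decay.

Ni-61

Beta-plus decay: mass number changes by +0, atomic number by -1.
A: 61 = 61; Z: 29 − 1 = 28.
Z = 28 is nickel, so the daughter is Ni-61.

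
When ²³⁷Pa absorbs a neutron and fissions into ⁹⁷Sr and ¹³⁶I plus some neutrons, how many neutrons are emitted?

5

Conserve mass number: 238 = 97 + 136 + k, so k = 238 − 233 = 5.
Check atomic number: 91 = 38 + 53 + 0 = 91. ✓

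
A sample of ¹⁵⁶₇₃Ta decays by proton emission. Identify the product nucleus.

Proton emission: mass number changes by -1, atomic number by -1.
A: 156 − 1 = 155; Z: 73 − 1 = 72.
Z = 72 is hafnium, so the daughter is ¹⁵⁵₇₂Hf.

Hf-155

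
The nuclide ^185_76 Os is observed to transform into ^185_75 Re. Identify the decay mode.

ΔA = 185 − 185 = 0; ΔZ = 75 − 76 = -1.
A is unchanged and Z drops by 1 — a proton has become a neutron (β⁺ emission or electron capture).

beta-plus decay or electron capture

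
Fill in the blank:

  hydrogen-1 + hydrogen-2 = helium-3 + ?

Conserve mass number: 1 + 2 = 3 + A, so A = 0.
Conserve atomic number: 1 + 1 = 2 + Z, so Z = 0.
A = 0 and Z = 0 is γ — a gamma ray.

gamma ray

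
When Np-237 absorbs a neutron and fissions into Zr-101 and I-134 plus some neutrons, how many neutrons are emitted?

Conserve mass number: 238 = 101 + 134 + k, so k = 238 − 235 = 3.
Check atomic number: 93 = 40 + 53 + 0 = 93. ✓

3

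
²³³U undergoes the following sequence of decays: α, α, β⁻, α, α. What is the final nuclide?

At-217

Start: (A, Z) = (233, 92).
After α: (229, 90).
After α: (225, 88).
After β⁻: (225, 89).
After α: (221, 87).
After α: (217, 85).
Z = 85 is astatine.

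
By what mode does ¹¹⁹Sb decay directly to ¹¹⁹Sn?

ΔA = 119 − 119 = 0; ΔZ = 50 − 51 = -1.
A is unchanged and Z drops by 1 — a proton has become a neutron (β⁺ emission or electron capture).

beta-plus decay or electron capture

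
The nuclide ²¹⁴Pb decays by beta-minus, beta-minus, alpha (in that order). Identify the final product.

Pb-210

Start: (A, Z) = (214, 82).
After β⁻: (214, 83).
After β⁻: (214, 84).
After α: (210, 82).
Z = 82 is lead.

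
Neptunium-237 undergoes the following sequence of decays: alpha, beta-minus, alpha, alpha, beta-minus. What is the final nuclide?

Start: (A, Z) = (237, 93).
After α: (233, 91).
After β⁻: (233, 92).
After α: (229, 90).
After α: (225, 88).
After β⁻: (225, 89).
Z = 89 is actinium.

Ac-225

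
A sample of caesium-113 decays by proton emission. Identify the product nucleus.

Proton emission: mass number changes by -1, atomic number by -1.
A: 113 − 1 = 112; Z: 55 − 1 = 54.
Z = 54 is xenon, so the daughter is xenon-112.

Xe-112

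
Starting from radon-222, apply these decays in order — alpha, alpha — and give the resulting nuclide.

Start: (A, Z) = (222, 86).
After α: (218, 84).
After α: (214, 82).
Z = 82 is lead.

Pb-214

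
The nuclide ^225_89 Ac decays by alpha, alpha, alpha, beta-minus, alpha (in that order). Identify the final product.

Pb-209

Start: (A, Z) = (225, 89).
After α: (221, 87).
After α: (217, 85).
After α: (213, 83).
After β⁻: (213, 84).
After α: (209, 82).
Z = 82 is lead.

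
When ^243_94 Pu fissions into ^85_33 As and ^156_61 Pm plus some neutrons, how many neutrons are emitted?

Conserve mass number: 243 = 85 + 156 + k, so k = 243 − 241 = 2.
Check atomic number: 94 = 33 + 61 + 0 = 94. ✓

2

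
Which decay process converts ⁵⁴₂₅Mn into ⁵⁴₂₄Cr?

beta-plus decay or electron capture

ΔA = 54 − 54 = 0; ΔZ = 24 − 25 = -1.
A is unchanged and Z drops by 1 — a proton has become a neutron (β⁺ emission or electron capture).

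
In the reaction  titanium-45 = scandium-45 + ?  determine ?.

Conserve mass number: 45 = 45 + A, so A = 0.
Conserve atomic number: 22 = 21 + Z, so Z = 1.
A = 0 and Z = 1 is e⁺ — a positron.

positron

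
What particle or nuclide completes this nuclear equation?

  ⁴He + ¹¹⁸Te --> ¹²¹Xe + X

neutron

Conserve mass number: 4 + 118 = 121 + A, so A = 1.
Conserve atomic number: 2 + 52 = 54 + Z, so Z = 0.
A = 1 and Z = 0 is ¹n — a neutron.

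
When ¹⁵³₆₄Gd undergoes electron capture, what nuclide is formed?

Electron capture: mass number changes by +0, atomic number by -1.
A: 153 = 153; Z: 64 − 1 = 63.
Z = 63 is europium, so the daughter is ¹⁵³₆₃Eu.

Eu-153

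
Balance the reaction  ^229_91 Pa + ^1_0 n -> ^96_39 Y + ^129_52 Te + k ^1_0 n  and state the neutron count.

5

Conserve mass number: 230 = 96 + 129 + k, so k = 230 − 225 = 5.
Check atomic number: 91 = 39 + 52 + 0 = 91. ✓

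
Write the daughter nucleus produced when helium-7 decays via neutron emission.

He-6

Neutron emission: mass number changes by -1, atomic number by +0.
A: 7 − 1 = 6; Z: 2 = 2.
Z = 2 is helium, so the daughter is helium-6.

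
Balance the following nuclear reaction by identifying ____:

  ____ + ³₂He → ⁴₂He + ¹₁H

Conserve mass number: A + 3 = 4 + 1, so A = 2.
Conserve atomic number: Z + 2 = 2 + 1, so Z = 1.
A = 2 and Z = 1 is ²₁H — a deuteron.

deuteron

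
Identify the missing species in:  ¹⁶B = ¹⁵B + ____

Conserve mass number: 16 = 15 + A, so A = 1.
Conserve atomic number: 5 = 5 + Z, so Z = 0.
A = 1 and Z = 0 is ¹n — a neutron.

neutron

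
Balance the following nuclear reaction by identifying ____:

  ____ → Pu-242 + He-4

Conserve mass number: A = 242 + 4, so A = 246.
Conserve atomic number: Z = 94 + 2, so Z = 96.
Z = 96 is curium, so the species is Cm-246.

Cm-246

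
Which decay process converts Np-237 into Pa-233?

alpha decay

ΔA = 233 − 237 = -4; ΔZ = 91 − 93 = -2.
A drops by 4 and Z drops by 2 — the signature of alpha emission.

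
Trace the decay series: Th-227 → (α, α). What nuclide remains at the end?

Rn-219

Start: (A, Z) = (227, 90).
After α: (223, 88).
After α: (219, 86).
Z = 86 is radon.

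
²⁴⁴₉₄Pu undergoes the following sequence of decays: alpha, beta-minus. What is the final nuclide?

Np-240

Start: (A, Z) = (244, 94).
After α: (240, 92).
After β⁻: (240, 93).
Z = 93 is neptunium.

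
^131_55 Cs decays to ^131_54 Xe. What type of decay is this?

ΔA = 131 − 131 = 0; ΔZ = 54 − 55 = -1.
A is unchanged and Z drops by 1 — a proton has become a neutron (β⁺ emission or electron capture).

beta-plus decay or electron capture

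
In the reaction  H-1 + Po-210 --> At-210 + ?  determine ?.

neutron

Conserve mass number: 1 + 210 = 210 + A, so A = 1.
Conserve atomic number: 1 + 84 = 85 + Z, so Z = 0.
A = 1 and Z = 0 is n — a neutron.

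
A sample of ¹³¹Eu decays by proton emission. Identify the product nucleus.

Sm-130

Proton emission: mass number changes by -1, atomic number by -1.
A: 131 − 1 = 130; Z: 63 − 1 = 62.
Z = 62 is samarium, so the daughter is ¹³⁰Sm.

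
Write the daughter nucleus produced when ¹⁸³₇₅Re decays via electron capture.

W-183

Electron capture: mass number changes by +0, atomic number by -1.
A: 183 = 183; Z: 75 − 1 = 74.
Z = 74 is tungsten, so the daughter is ¹⁸³₇₄W.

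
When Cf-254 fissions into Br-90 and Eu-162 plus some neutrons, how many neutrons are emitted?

2

Conserve mass number: 254 = 90 + 162 + k, so k = 254 − 252 = 2.
Check atomic number: 98 = 35 + 63 + 0 = 98. ✓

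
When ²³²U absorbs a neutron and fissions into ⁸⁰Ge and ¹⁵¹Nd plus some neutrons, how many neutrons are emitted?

2

Conserve mass number: 233 = 80 + 151 + k, so k = 233 − 231 = 2.
Check atomic number: 92 = 32 + 60 + 0 = 92. ✓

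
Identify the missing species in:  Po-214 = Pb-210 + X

alpha particle

Conserve mass number: 214 = 210 + A, so A = 4.
Conserve atomic number: 84 = 82 + Z, so Z = 2.
A = 4 and Z = 2 is He-4 — an alpha particle.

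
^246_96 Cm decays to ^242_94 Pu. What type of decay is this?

ΔA = 242 − 246 = -4; ΔZ = 94 − 96 = -2.
A drops by 4 and Z drops by 2 — the signature of alpha emission.

alpha decay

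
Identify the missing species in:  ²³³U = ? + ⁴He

Conserve mass number: 233 = A + 4, so A = 229.
Conserve atomic number: 92 = Z + 2, so Z = 90.
Z = 90 is thorium, so the species is ²²⁹Th.

Th-229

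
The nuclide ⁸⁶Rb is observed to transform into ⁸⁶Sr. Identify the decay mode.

ΔA = 86 − 86 = 0; ΔZ = 38 − 37 = +1.
A is unchanged and Z rises by 1 — a neutron has become a proton (β⁻ decay).

beta-minus decay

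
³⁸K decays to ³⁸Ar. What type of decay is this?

beta-plus decay or electron capture

ΔA = 38 − 38 = 0; ΔZ = 18 − 19 = -1.
A is unchanged and Z drops by 1 — a proton has become a neutron (β⁺ emission or electron capture).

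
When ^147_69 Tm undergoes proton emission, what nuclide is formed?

Er-146

Proton emission: mass number changes by -1, atomic number by -1.
A: 147 − 1 = 146; Z: 69 − 1 = 68.
Z = 68 is erbium, so the daughter is ^146_68 Er.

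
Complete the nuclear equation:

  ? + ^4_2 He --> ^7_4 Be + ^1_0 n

alpha particle

Conserve mass number: A + 4 = 7 + 1, so A = 4.
Conserve atomic number: Z + 2 = 4 + 0, so Z = 2.
A = 4 and Z = 2 is ^4_2 He — an alpha particle.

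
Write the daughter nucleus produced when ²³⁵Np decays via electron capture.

Electron capture: mass number changes by +0, atomic number by -1.
A: 235 = 235; Z: 93 − 1 = 92.
Z = 92 is uranium, so the daughter is ²³⁵U.

U-235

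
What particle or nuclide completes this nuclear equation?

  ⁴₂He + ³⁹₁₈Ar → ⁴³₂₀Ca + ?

gamma ray

Conserve mass number: 4 + 39 = 43 + A, so A = 0.
Conserve atomic number: 2 + 18 = 20 + Z, so Z = 0.
A = 0 and Z = 0 is ⁰₀γ — a gamma ray.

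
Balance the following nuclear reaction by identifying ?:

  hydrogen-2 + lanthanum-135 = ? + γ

Conserve mass number: 2 + 135 = A + 0, so A = 137.
Conserve atomic number: 1 + 57 = Z + 0, so Z = 58.
Z = 58 is cerium, so the species is cerium-137.

Ce-137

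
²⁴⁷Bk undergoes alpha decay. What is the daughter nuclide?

Alpha decay: mass number changes by -4, atomic number by -2.
A: 247 − 4 = 243; Z: 97 − 2 = 95.
Z = 95 is americium, so the daughter is ²⁴³Am.

Am-243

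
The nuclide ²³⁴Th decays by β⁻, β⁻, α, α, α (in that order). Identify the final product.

Start: (A, Z) = (234, 90).
After β⁻: (234, 91).
After β⁻: (234, 92).
After α: (230, 90).
After α: (226, 88).
After α: (222, 86).
Z = 86 is radon.

Rn-222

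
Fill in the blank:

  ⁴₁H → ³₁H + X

Conserve mass number: 4 = 3 + A, so A = 1.
Conserve atomic number: 1 = 1 + Z, so Z = 0.
A = 1 and Z = 0 is ¹₀n — a neutron.

neutron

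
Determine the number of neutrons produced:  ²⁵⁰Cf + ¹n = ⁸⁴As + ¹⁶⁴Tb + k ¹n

Conserve mass number: 251 = 84 + 164 + k, so k = 251 − 248 = 3.
Check atomic number: 98 = 33 + 65 + 0 = 98. ✓

3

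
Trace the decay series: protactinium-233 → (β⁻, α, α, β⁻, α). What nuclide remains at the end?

Start: (A, Z) = (233, 91).
After β⁻: (233, 92).
After α: (229, 90).
After α: (225, 88).
After β⁻: (225, 89).
After α: (221, 87).
Z = 87 is francium.

Fr-221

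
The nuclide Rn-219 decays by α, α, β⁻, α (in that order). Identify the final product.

Tl-207

Start: (A, Z) = (219, 86).
After α: (215, 84).
After α: (211, 82).
After β⁻: (211, 83).
After α: (207, 81).
Z = 81 is thallium.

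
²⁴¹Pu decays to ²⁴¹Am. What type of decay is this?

beta-minus decay

ΔA = 241 − 241 = 0; ΔZ = 95 − 94 = +1.
A is unchanged and Z rises by 1 — a neutron has become a proton (β⁻ decay).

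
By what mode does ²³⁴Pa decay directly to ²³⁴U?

beta-minus decay

ΔA = 234 − 234 = 0; ΔZ = 92 − 91 = +1.
A is unchanged and Z rises by 1 — a neutron has become a proton (β⁻ decay).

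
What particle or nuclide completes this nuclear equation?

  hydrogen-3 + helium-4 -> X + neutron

Li-6

Conserve mass number: 3 + 4 = A + 1, so A = 6.
Conserve atomic number: 1 + 2 = Z + 0, so Z = 3.
Z = 3 is lithium, so the species is lithium-6.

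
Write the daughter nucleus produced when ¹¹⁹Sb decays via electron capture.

Electron capture: mass number changes by +0, atomic number by -1.
A: 119 = 119; Z: 51 − 1 = 50.
Z = 50 is tin, so the daughter is ¹¹⁹Sn.

Sn-119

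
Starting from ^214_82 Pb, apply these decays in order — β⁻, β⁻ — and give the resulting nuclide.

Po-214

Start: (A, Z) = (214, 82).
After β⁻: (214, 83).
After β⁻: (214, 84).
Z = 84 is polonium.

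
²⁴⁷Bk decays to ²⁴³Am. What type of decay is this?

ΔA = 243 − 247 = -4; ΔZ = 95 − 97 = -2.
A drops by 4 and Z drops by 2 — the signature of alpha emission.

alpha decay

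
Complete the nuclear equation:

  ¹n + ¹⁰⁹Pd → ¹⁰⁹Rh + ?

proton

Conserve mass number: 1 + 109 = 109 + A, so A = 1.
Conserve atomic number: 0 + 46 = 45 + Z, so Z = 1.
A = 1 and Z = 1 is ¹H — a proton.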